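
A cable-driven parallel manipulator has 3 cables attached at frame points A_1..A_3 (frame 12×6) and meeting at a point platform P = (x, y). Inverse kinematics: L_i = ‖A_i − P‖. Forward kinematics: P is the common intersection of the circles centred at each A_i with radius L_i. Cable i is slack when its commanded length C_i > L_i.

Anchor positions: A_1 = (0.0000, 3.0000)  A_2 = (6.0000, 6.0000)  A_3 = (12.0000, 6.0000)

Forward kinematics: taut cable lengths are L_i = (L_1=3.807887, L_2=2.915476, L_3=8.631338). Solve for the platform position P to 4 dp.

(3.5000, 4.5000)

expand ‖A_i−P‖²=L_i² and subtract eq 1 (q_i ≔ ‖A_i‖²−L_i²)
q_1 = 0.0000+9.0000−14.5000 = -5.5000
eq1−eq2 → [-12.0000  -6.0000]·P = -69.0000
eq1−eq3 → [-24.0000  -6.0000]·P = -111.0000
2×2 solve → P = (3.5000, 4.5000)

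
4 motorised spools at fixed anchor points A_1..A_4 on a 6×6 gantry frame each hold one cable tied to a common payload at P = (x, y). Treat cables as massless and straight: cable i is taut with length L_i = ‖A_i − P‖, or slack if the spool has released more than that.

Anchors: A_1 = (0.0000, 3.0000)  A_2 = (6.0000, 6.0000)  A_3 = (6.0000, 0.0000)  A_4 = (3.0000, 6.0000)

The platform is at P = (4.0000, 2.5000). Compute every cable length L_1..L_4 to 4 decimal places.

L_1 = √((0.0000−4.0000)² + (3.0000−2.5000)²) = 4.0311
L_2 = √((6.0000−4.0000)² + (6.0000−2.5000)²) = 4.0311
L_3 = √((6.0000−4.0000)² + (0.0000−2.5000)²) = 3.2016
L_4 = √((3.0000−4.0000)² + (6.0000−2.5000)²) = 3.6401

(4.0311, 4.0311, 3.2016, 3.6401)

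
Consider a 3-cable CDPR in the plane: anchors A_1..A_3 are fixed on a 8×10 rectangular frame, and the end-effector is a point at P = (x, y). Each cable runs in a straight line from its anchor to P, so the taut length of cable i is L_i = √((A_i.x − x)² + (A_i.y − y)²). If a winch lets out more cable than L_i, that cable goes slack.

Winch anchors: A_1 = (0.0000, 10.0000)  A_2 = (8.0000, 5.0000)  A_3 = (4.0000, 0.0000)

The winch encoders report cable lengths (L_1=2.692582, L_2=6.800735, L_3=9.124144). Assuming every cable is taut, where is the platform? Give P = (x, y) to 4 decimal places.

(2.5000, 9.0000)

circle eqns → linear via eq_j − eq_1; set q_j = A_j·A_j − L_j²
q_1 = 0.0000+100.0000−7.2500 = 92.7500
-16.0000·x + 10.0000·y = q_1−q_2 = 50.0000
-8.0000·x + 20.0000·y = q_1−q_3 = 160.0000
solve first two rows → x=2.5000, y=9.0000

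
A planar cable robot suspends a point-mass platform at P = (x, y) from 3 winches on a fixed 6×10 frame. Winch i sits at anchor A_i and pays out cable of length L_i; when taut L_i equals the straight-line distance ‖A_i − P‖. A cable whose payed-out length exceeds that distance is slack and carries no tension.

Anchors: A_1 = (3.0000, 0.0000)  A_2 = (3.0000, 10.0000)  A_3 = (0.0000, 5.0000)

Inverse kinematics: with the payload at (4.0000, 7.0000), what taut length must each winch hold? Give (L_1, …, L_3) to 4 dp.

L_1 = √((3.0000−4.0000)² + (0.0000−7.0000)²) = 7.0711
L_2 = √((3.0000−4.0000)² + (10.0000−7.0000)²) = 3.1623
L_3 = √((0.0000−4.0000)² + (5.0000−7.0000)²) = 4.4721

(7.0711, 3.1623, 4.4721)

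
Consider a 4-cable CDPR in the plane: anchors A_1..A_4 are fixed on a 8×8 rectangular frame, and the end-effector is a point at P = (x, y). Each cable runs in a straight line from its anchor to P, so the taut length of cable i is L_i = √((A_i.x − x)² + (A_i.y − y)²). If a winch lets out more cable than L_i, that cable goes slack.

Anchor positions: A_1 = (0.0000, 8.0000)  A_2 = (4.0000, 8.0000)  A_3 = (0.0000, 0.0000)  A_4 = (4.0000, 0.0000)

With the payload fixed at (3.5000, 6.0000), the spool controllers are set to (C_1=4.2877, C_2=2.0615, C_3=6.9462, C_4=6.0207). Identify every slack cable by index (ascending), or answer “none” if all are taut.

1

i=1: geometric 4.0311 vs commanded 4.2877 ⇒ slack
i=2: geometric 2.0616 vs commanded 2.0615 ⇒ taut
i=3: geometric 6.9462 vs commanded 6.9462 ⇒ taut
i=4: geometric 6.0208 vs commanded 6.0207 ⇒ taut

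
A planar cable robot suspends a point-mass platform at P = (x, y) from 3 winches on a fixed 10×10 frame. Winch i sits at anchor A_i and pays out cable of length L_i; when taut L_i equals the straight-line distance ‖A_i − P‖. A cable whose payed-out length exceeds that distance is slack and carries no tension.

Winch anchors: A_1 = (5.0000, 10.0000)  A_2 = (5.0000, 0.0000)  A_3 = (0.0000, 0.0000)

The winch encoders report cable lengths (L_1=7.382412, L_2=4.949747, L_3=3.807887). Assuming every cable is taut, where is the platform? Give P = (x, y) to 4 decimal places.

expand ‖A_i−P‖²=L_i² and subtract eq 1 (q_i ≔ ‖A_i‖²−L_i²)
q_1 = 25.0000+100.0000−54.5000 = 70.5000
eq1−eq2 → [0.0000  20.0000]·P = 70.0000
eq1−eq3 → [10.0000  20.0000]·P = 85.0000
2×2 solve → P = (1.5000, 3.5000)

(1.5000, 3.5000)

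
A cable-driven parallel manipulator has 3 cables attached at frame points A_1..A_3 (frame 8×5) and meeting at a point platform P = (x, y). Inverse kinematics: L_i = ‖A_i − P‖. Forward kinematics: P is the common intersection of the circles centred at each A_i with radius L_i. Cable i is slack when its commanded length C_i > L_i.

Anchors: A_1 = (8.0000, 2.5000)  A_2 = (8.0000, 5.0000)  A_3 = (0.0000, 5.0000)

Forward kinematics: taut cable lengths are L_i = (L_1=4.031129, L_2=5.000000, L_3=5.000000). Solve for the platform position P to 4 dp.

expand ‖A_i−P‖²=L_i² and subtract eq 1 (q_i ≔ ‖A_i‖²−L_i²)
q_1 = 64.0000+6.2500−16.2500 = 54.0000
eq1−eq2 → [0.0000  -5.0000]·P = -10.0000
eq1−eq3 → [16.0000  -5.0000]·P = 54.0000
2×2 solve → P = (4.0000, 2.0000)

(4.0000, 2.0000)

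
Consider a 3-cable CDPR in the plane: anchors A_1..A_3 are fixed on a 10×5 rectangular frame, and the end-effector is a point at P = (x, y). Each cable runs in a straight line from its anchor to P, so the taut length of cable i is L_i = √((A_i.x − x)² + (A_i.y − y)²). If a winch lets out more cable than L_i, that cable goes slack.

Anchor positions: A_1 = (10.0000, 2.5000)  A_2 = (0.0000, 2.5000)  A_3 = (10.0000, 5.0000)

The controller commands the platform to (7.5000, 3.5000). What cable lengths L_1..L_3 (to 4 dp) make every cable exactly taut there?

L_1 = √((10.0000−7.5000)² + (2.5000−3.5000)²) = 2.6926
L_2 = √((0.0000−7.5000)² + (2.5000−3.5000)²) = 7.5664
L_3 = √((10.0000−7.5000)² + (5.0000−3.5000)²) = 2.9155

(2.6926, 7.5664, 2.9155)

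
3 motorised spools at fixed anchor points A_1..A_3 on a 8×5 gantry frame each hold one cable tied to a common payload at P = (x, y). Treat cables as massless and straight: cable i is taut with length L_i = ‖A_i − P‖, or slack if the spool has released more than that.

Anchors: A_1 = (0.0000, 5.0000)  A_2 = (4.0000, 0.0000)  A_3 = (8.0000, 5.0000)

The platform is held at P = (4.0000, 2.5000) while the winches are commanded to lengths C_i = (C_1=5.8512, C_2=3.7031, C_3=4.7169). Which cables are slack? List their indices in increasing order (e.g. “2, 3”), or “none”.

1, 2

cable 1: √((-4.0000)²+(2.5000)²)=4.7170, C_1=5.8512: slack
cable 2: √((0.0000)²+(-2.5000)²)=2.5000, C_2=3.7031: slack
cable 3: √((4.0000)²+(2.5000)²)=4.7170, C_3=4.7169: taut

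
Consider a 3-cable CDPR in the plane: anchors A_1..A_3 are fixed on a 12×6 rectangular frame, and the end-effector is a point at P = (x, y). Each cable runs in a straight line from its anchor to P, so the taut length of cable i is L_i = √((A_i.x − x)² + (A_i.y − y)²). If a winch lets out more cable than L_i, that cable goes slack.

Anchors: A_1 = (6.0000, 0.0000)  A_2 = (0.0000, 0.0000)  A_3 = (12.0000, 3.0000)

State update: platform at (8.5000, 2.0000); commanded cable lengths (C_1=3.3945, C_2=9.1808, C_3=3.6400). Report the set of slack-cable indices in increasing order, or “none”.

i=1: geometric 3.2016 vs commanded 3.3945 ⇒ slack
i=2: geometric 8.7321 vs commanded 9.1808 ⇒ slack
i=3: geometric 3.6401 vs commanded 3.6400 ⇒ taut

1, 2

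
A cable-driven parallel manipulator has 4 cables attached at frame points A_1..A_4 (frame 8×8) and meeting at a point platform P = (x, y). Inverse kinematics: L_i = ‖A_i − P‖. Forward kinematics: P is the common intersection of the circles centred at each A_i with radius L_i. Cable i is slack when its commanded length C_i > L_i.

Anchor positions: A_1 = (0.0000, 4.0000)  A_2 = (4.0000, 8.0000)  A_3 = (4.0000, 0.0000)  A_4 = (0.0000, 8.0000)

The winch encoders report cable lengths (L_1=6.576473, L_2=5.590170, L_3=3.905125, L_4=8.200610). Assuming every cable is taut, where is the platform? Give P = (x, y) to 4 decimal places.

circle eqns → linear via eq_j − eq_1; set c_j = A_j·A_j − L_j²
c_1 = 0.0000+16.0000−43.2500 = -27.2500
-8.0000·x − 8.0000·y = c_1−c_2 = -76.0000
-8.0000·x + 8.0000·y = c_1−c_3 = -28.0000
0.0000·x − 8.0000·y = c_1−c_4 = -24.0000
solve first two rows → x=6.5000, y=3.0000
check cable 4: ‖A_4−P‖² = 67.2500 ≈ L_4² = 67.2500 ✓

(6.5000, 3.0000)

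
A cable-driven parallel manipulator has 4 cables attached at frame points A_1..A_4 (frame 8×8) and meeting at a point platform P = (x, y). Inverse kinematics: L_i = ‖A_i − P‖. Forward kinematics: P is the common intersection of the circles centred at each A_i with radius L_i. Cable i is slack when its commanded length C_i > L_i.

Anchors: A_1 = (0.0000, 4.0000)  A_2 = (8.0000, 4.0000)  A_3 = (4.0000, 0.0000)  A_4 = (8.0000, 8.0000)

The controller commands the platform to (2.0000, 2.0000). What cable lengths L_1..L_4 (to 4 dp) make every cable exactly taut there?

(2.8284, 6.3246, 2.8284, 8.4853)

L_1 = √((0.0000−2.0000)² + (4.0000−2.0000)²) = 2.8284
L_2 = √((8.0000−2.0000)² + (4.0000−2.0000)²) = 6.3246
L_3 = √((4.0000−2.0000)² + (0.0000−2.0000)²) = 2.8284
L_4 = √((8.0000−2.0000)² + (8.0000−2.0000)²) = 8.4853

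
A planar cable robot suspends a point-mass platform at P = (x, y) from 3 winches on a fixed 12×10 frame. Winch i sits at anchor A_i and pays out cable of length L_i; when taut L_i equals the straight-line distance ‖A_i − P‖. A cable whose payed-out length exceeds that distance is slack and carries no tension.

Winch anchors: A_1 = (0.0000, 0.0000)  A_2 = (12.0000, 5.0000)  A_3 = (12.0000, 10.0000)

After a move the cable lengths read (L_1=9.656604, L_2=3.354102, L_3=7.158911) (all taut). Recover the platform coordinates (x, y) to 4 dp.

(9.0000, 3.5000)

each cable: (A_i−P)·(A_i−P) = L_i²; let c_i = ‖A_i‖²−L_i²
c_1 = 0.0000+0.0000−93.2500 = -93.2500
row 1: -24.0000x − 10.0000y = -251.0000  (c_2=157.7500)
row 2: -24.0000x − 20.0000y = -286.0000  (c_3=192.7500)
Cramer on rows 1–2 → x = 9.0000, y = 3.5000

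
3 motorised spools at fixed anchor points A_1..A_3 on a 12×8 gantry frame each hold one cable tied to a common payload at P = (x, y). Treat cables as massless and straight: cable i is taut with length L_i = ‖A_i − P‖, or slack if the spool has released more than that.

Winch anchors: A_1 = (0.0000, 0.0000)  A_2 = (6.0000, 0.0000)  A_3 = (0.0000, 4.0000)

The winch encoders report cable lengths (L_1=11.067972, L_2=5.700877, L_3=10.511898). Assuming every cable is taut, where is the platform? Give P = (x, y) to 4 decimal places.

(10.5000, 3.5000)

each cable: (A_i−P)·(A_i−P) = L_i²; let k_i = ‖A_i‖²−L_i²
k_1 = 0.0000+0.0000−122.5000 = -122.5000
row 1: -12.0000x + 0.0000y = -126.0000  (k_2=3.5000)
row 2: 0.0000x − 8.0000y = -28.0000  (k_3=-94.5000)
Cramer on rows 1–2 → x = 10.5000, y = 3.5000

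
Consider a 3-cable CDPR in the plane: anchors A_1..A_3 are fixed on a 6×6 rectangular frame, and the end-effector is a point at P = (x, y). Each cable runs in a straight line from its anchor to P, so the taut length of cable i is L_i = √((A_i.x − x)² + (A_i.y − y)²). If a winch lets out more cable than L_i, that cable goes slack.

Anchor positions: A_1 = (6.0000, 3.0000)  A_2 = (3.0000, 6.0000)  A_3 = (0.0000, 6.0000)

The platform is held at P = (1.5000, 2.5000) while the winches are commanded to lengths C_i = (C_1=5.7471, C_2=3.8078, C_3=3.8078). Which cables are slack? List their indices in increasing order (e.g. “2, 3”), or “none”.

i=1: geometric 4.5277 vs commanded 5.7471 ⇒ slack
i=2: geometric 3.8079 vs commanded 3.8078 ⇒ taut
i=3: geometric 3.8079 vs commanded 3.8078 ⇒ taut

1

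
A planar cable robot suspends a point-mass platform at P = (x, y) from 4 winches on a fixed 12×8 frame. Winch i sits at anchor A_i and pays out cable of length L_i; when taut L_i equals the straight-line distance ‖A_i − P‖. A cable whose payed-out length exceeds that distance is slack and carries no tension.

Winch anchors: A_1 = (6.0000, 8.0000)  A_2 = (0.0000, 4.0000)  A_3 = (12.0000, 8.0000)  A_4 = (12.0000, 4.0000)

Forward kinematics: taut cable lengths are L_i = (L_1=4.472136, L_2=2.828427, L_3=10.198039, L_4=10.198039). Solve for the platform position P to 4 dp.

(2.0000, 6.0000)

circle eqns → linear via eq_j − eq_1; set k_j = A_j·A_j − L_j²
k_1 = 36.0000+64.0000−20.0000 = 80.0000
12.0000·x + 8.0000·y = k_1−k_2 = 72.0000
-12.0000·x + 0.0000·y = k_1−k_3 = -24.0000
-12.0000·x + 8.0000·y = k_1−k_4 = 24.0000
solve first two rows → x=2.0000, y=6.0000
check cable 4: ‖A_4−P‖² = 104.0000 ≈ L_4² = 104.0000 ✓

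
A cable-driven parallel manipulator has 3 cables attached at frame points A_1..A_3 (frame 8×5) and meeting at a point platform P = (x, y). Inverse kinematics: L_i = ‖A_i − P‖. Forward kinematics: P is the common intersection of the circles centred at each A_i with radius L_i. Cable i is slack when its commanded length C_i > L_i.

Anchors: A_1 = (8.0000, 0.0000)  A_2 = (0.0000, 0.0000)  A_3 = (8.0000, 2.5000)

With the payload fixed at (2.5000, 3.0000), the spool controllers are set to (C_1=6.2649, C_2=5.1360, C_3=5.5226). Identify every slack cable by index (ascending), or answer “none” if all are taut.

2

cable 1: L_1 = ‖A_1−P‖ = 6.2650;  C_1 = 6.2649 → taut
cable 2: L_2 = ‖A_2−P‖ = 3.9051;  C_2 = 5.1360 → slack
cable 3: L_3 = ‖A_3−P‖ = 5.5227;  C_3 = 5.5226 → taut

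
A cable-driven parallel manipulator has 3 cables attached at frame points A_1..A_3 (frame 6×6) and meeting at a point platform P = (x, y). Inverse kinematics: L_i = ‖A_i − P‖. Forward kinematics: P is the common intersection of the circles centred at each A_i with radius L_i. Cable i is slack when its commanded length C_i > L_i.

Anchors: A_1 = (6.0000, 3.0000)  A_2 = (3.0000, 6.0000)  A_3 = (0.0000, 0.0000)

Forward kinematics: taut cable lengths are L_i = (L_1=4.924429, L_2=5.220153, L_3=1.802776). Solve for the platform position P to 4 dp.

(1.5000, 1.0000)

circle eqns → linear via eq_j − eq_1; set q_j = A_j·A_j − L_j²
q_1 = 36.0000+9.0000−24.2500 = 20.7500
6.0000·x − 6.0000·y = q_1−q_2 = 3.0000
12.0000·x + 6.0000·y = q_1−q_3 = 24.0000
solve first two rows → x=1.5000, y=1.0000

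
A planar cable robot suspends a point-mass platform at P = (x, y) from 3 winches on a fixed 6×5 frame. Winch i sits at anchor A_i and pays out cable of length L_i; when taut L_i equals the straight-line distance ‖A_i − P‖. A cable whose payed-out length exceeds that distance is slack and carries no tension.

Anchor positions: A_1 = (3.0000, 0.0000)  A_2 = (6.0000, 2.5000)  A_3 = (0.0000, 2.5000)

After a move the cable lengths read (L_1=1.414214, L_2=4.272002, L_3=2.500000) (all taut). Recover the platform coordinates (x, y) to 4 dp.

expand ‖A_i−P‖²=L_i² and subtract eq 1 (c_i ≔ ‖A_i‖²−L_i²)
c_1 = 9.0000+0.0000−2.0000 = 7.0000
eq1−eq2 → [-6.0000  -5.0000]·P = -17.0000
eq1−eq3 → [6.0000  -5.0000]·P = 7.0000
2×2 solve → P = (2.0000, 1.0000)

(2.0000, 1.0000)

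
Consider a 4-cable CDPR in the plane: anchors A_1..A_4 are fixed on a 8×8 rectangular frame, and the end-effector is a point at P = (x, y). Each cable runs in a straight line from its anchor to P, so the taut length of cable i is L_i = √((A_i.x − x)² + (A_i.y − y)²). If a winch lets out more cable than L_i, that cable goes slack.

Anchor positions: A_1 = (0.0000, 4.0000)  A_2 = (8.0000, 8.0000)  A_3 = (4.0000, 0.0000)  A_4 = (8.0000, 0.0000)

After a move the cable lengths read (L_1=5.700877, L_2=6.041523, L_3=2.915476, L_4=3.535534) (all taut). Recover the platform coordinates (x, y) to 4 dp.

(5.5000, 2.5000)

each cable: (A_i−P)·(A_i−P) = L_i²; let c_i = ‖A_i‖²−L_i²
c_1 = 0.0000+16.0000−32.5000 = -16.5000
row 1: -16.0000x − 8.0000y = -108.0000  (c_2=91.5000)
row 2: -8.0000x + 8.0000y = -24.0000  (c_3=7.5000)
row 3: -16.0000x + 8.0000y = -68.0000  (c_4=51.5000)
Cramer on rows 1–2 → x = 5.5000, y = 2.5000
check cable 4: ‖A_4−P‖² = 12.5000 ≈ L_4² = 12.5000 ✓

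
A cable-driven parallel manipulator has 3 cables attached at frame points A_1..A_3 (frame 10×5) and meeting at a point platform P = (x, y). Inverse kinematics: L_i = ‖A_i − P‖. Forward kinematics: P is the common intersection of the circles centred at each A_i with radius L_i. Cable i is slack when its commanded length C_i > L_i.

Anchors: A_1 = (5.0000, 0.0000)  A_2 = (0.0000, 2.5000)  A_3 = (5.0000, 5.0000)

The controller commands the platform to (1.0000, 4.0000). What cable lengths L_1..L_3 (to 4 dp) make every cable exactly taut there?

(5.6569, 1.8028, 4.1231)

L_1: Δ = A_1−P = (4.0000, -4.0000) → ‖Δ‖ = √32.0000 = 5.6569
L_2: Δ = A_2−P = (-1.0000, -1.5000) → ‖Δ‖ = √3.2500 = 1.8028
L_3: Δ = A_3−P = (4.0000, 1.0000) → ‖Δ‖ = √17.0000 = 4.1231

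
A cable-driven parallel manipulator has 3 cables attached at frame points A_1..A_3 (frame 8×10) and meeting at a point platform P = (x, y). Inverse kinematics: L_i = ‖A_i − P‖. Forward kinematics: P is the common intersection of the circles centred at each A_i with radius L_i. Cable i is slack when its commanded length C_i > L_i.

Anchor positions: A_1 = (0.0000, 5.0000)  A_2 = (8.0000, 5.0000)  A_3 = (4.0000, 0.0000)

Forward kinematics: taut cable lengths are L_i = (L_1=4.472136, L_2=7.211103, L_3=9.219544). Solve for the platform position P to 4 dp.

circle eqns → linear via eq_j − eq_1; set c_j = A_j·A_j − L_j²
c_1 = 0.0000+25.0000−20.0000 = 5.0000
-16.0000·x + 0.0000·y = c_1−c_2 = -32.0000
-8.0000·x + 10.0000·y = c_1−c_3 = 74.0000
solve first two rows → x=2.0000, y=9.0000

(2.0000, 9.0000)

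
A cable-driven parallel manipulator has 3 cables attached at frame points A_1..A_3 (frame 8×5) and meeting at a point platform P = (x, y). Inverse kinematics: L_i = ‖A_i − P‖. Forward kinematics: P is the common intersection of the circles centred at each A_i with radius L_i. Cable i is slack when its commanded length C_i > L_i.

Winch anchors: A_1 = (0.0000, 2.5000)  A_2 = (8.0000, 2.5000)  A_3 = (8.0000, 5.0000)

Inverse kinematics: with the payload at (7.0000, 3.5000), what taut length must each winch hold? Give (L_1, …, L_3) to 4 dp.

cable 1: Δx=-7.0000, Δy=-1.0000; L_1 = √(Δx²+Δy²) = 7.0711
cable 2: Δx=1.0000, Δy=-1.0000; L_2 = √(Δx²+Δy²) = 1.4142
cable 3: Δx=1.0000, Δy=1.5000; L_3 = √(Δx²+Δy²) = 1.8028

(7.0711, 1.4142, 1.8028)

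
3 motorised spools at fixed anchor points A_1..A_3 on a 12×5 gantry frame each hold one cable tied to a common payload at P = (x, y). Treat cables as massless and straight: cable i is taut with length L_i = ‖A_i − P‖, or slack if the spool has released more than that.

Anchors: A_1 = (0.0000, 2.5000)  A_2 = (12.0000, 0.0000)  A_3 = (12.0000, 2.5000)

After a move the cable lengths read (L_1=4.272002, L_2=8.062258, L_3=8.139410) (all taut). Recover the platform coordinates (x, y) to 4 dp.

(4.0000, 1.0000)

expand ‖A_i−P‖²=L_i² and subtract eq 1 (k_i ≔ ‖A_i‖²−L_i²)
k_1 = 0.0000+6.2500−18.2500 = -12.0000
eq1−eq2 → [-24.0000  5.0000]·P = -91.0000
eq1−eq3 → [-24.0000  0.0000]·P = -96.0000
2×2 solve → P = (4.0000, 1.0000)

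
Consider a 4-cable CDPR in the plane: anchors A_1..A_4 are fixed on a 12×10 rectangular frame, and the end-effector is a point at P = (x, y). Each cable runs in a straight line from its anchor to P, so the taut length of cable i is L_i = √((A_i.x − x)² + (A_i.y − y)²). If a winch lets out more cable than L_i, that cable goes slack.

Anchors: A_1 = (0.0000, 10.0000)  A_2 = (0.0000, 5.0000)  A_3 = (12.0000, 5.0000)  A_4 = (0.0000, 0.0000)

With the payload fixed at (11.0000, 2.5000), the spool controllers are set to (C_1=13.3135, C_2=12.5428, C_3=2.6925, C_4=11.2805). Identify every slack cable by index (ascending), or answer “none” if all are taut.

cable 1: √((-11.0000)²+(7.5000)²)=13.3135, C_1=13.3135: taut
cable 2: √((-11.0000)²+(2.5000)²)=11.2805, C_2=12.5428: slack
cable 3: √((1.0000)²+(2.5000)²)=2.6926, C_3=2.6925: taut
cable 4: √((-11.0000)²+(-2.5000)²)=11.2805, C_4=11.2805: taut

2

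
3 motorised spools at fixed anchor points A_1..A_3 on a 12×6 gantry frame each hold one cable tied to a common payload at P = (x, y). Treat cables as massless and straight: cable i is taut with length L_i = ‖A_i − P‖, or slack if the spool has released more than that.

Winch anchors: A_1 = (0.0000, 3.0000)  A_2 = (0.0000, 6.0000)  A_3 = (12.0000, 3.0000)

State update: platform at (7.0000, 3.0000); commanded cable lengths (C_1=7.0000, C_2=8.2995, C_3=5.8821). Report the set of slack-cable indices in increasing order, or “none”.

2, 3

cable 1: L_1 = ‖A_1−P‖ = 7.0000;  C_1 = 7.0000 → taut
cable 2: L_2 = ‖A_2−P‖ = 7.6158;  C_2 = 8.2995 → slack
cable 3: L_3 = ‖A_3−P‖ = 5.0000;  C_3 = 5.8821 → slack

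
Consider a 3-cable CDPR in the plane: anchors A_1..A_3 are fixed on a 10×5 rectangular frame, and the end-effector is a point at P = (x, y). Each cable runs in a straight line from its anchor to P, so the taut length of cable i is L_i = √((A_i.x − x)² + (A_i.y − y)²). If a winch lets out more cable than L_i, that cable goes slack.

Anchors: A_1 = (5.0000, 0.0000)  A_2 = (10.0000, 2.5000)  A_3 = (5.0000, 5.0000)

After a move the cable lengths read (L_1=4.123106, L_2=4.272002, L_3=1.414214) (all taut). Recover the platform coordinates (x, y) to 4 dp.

expand ‖A_i−P‖²=L_i² and subtract eq 1 (k_i ≔ ‖A_i‖²−L_i²)
k_1 = 25.0000+0.0000−17.0000 = 8.0000
eq1−eq2 → [-10.0000  -5.0000]·P = -80.0000
eq1−eq3 → [0.0000  -10.0000]·P = -40.0000
2×2 solve → P = (6.0000, 4.0000)

(6.0000, 4.0000)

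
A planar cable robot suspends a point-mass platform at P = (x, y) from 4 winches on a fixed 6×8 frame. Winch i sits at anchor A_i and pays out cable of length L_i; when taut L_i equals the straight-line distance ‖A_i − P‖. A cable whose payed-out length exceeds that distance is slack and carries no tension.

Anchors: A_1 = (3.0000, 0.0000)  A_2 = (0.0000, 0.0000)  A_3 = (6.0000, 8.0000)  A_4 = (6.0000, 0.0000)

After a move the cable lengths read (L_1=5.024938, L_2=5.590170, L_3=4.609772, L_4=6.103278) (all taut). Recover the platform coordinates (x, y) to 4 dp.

expand ‖A_i−P‖²=L_i² and subtract eq 1 (c_i ≔ ‖A_i‖²−L_i²)
c_1 = 9.0000+0.0000−25.2500 = -16.2500
eq1−eq2 → [6.0000  0.0000]·P = 15.0000
eq1−eq3 → [-6.0000  -16.0000]·P = -95.0000
eq1−eq4 → [-6.0000  0.0000]·P = -15.0000
2×2 solve → P = (2.5000, 5.0000)
check cable 4: ‖A_4−P‖² = 37.2500 ≈ L_4² = 37.2500 ✓

(2.5000, 5.0000)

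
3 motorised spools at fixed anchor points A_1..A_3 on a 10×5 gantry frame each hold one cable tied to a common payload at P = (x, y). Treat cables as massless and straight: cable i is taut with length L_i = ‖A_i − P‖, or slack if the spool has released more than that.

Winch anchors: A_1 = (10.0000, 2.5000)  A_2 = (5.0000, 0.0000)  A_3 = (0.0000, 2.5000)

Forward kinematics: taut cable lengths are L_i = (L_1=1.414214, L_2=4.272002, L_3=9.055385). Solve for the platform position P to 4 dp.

(9.0000, 1.5000)

expand ‖A_i−P‖²=L_i² and subtract eq 1 (q_i ≔ ‖A_i‖²−L_i²)
q_1 = 100.0000+6.2500−2.0000 = 104.2500
eq1−eq2 → [10.0000  5.0000]·P = 97.5000
eq1−eq3 → [20.0000  0.0000]·P = 180.0000
2×2 solve → P = (9.0000, 1.5000)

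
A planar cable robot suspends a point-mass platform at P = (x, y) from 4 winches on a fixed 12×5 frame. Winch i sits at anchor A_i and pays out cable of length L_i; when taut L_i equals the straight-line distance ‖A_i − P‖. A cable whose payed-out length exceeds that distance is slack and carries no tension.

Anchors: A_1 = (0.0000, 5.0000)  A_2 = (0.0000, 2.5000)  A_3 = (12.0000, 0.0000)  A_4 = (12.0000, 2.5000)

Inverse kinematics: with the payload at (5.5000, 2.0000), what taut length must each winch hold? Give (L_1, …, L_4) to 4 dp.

(6.2650, 5.5227, 6.8007, 6.5192)

L_1: Δ = A_1−P = (-5.5000, 3.0000) → ‖Δ‖ = √39.2500 = 6.2650
L_2: Δ = A_2−P = (-5.5000, 0.5000) → ‖Δ‖ = √30.5000 = 5.5227
L_3: Δ = A_3−P = (6.5000, -2.0000) → ‖Δ‖ = √46.2500 = 6.8007
L_4: Δ = A_4−P = (6.5000, 0.5000) → ‖Δ‖ = √42.5000 = 6.5192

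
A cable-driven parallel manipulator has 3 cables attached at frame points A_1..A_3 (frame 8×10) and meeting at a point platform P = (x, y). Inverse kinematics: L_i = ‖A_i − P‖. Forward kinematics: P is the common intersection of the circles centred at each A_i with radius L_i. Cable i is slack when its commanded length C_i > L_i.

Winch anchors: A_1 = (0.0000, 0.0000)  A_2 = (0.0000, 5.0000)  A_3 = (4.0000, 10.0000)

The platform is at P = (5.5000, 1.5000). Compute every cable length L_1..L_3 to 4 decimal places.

L_1: Δ = A_1−P = (-5.5000, -1.5000) → ‖Δ‖ = √32.5000 = 5.7009
L_2: Δ = A_2−P = (-5.5000, 3.5000) → ‖Δ‖ = √42.5000 = 6.5192
L_3: Δ = A_3−P = (-1.5000, 8.5000) → ‖Δ‖ = √74.5000 = 8.6313

(5.7009, 6.5192, 8.6313)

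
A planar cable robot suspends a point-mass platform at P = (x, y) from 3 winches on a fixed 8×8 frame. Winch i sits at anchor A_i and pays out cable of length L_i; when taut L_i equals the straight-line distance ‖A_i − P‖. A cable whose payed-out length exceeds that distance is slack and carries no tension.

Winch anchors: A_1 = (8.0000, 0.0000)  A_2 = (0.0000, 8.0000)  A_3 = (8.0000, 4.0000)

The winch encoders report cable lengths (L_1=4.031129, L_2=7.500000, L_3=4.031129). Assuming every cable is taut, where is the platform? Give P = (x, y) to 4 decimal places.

(4.5000, 2.0000)

each cable: (A_i−P)·(A_i−P) = L_i²; let c_i = ‖A_i‖²−L_i²
c_1 = 64.0000+0.0000−16.2500 = 47.7500
row 1: 16.0000x − 16.0000y = 40.0000  (c_2=7.7500)
row 2: 0.0000x − 8.0000y = -16.0000  (c_3=63.7500)
Cramer on rows 1–2 → x = 4.5000, y = 2.0000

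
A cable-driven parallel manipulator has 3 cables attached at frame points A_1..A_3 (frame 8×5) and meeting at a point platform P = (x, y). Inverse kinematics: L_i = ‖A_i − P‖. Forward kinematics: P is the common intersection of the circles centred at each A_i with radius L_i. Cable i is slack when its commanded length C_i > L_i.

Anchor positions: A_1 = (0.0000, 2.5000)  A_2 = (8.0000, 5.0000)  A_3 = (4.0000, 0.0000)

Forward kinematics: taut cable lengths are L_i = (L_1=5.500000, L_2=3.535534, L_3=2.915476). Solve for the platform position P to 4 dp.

(5.5000, 2.5000)

each cable: (A_i−P)·(A_i−P) = L_i²; let c_i = ‖A_i‖²−L_i²
c_1 = 0.0000+6.2500−30.2500 = -24.0000
row 1: -16.0000x − 5.0000y = -100.5000  (c_2=76.5000)
row 2: -8.0000x + 5.0000y = -31.5000  (c_3=7.5000)
Cramer on rows 1–2 → x = 5.5000, y = 2.5000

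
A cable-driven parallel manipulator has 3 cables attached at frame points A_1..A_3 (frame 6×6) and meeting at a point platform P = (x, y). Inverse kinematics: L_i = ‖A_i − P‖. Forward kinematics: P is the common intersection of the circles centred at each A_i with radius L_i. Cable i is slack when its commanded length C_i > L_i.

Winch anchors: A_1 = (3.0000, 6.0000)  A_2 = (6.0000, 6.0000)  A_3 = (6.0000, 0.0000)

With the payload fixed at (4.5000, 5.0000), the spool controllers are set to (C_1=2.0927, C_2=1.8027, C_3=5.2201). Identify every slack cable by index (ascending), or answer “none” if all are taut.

1

cable 1: L_1 = ‖A_1−P‖ = 1.8028;  C_1 = 2.0927 → slack
cable 2: L_2 = ‖A_2−P‖ = 1.8028;  C_2 = 1.8027 → taut
cable 3: L_3 = ‖A_3−P‖ = 5.2202;  C_3 = 5.2201 → taut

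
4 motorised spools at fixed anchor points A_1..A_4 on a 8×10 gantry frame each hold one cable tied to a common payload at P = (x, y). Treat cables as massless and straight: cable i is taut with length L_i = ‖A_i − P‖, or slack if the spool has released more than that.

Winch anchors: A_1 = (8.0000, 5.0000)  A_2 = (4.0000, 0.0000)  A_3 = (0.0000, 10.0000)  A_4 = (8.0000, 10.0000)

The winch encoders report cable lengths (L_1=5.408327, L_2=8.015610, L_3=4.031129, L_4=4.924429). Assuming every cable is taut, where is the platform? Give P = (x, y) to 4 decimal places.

(3.5000, 8.0000)

circle eqns → linear via eq_j − eq_1; set c_j = A_j·A_j − L_j²
c_1 = 64.0000+25.0000−29.2500 = 59.7500
8.0000·x + 10.0000·y = c_1−c_2 = 108.0000
16.0000·x − 10.0000·y = c_1−c_3 = -24.0000
0.0000·x − 10.0000·y = c_1−c_4 = -80.0000
solve first two rows → x=3.5000, y=8.0000
check cable 4: ‖A_4−P‖² = 24.2500 ≈ L_4² = 24.2500 ✓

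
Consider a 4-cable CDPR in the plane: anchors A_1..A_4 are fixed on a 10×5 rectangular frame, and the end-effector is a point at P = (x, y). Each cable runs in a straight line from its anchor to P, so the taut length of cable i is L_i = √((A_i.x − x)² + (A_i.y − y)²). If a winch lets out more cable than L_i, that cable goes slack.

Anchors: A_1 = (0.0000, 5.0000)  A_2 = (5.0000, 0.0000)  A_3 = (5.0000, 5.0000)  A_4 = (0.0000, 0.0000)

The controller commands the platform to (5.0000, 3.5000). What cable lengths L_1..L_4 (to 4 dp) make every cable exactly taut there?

(5.2202, 3.5000, 1.5000, 6.1033)

cable 1: Δx=-5.0000, Δy=1.5000; L_1 = √(Δx²+Δy²) = 5.2202
cable 2: Δx=0.0000, Δy=-3.5000; L_2 = √(Δx²+Δy²) = 3.5000
cable 3: Δx=0.0000, Δy=1.5000; L_3 = √(Δx²+Δy²) = 1.5000
cable 4: Δx=-5.0000, Δy=-3.5000; L_4 = √(Δx²+Δy²) = 6.1033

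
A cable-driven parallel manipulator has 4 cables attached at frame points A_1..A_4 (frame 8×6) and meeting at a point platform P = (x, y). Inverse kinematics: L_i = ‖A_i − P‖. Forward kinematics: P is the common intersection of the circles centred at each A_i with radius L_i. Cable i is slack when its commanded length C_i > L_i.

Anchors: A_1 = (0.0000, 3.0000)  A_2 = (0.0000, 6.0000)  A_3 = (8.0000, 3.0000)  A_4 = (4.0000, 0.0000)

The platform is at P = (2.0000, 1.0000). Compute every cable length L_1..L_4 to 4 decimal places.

(2.8284, 5.3852, 6.3246, 2.2361)

cable 1: Δx=-2.0000, Δy=2.0000; L_1 = √(Δx²+Δy²) = 2.8284
cable 2: Δx=-2.0000, Δy=5.0000; L_2 = √(Δx²+Δy²) = 5.3852
cable 3: Δx=6.0000, Δy=2.0000; L_3 = √(Δx²+Δy²) = 6.3246
cable 4: Δx=2.0000, Δy=-1.0000; L_4 = √(Δx²+Δy²) = 2.2361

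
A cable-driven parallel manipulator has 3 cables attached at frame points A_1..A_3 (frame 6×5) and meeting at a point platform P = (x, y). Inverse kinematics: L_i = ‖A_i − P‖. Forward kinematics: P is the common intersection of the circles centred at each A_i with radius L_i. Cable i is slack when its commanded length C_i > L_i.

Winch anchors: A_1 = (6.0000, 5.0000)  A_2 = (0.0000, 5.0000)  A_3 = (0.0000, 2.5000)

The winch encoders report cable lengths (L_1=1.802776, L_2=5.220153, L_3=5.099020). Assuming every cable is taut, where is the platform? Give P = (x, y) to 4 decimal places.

expand ‖A_i−P‖²=L_i² and subtract eq 1 (k_i ≔ ‖A_i‖²−L_i²)
k_1 = 36.0000+25.0000−3.2500 = 57.7500
eq1−eq2 → [12.0000  0.0000]·P = 60.0000
eq1−eq3 → [12.0000  5.0000]·P = 77.5000
2×2 solve → P = (5.0000, 3.5000)

(5.0000, 3.5000)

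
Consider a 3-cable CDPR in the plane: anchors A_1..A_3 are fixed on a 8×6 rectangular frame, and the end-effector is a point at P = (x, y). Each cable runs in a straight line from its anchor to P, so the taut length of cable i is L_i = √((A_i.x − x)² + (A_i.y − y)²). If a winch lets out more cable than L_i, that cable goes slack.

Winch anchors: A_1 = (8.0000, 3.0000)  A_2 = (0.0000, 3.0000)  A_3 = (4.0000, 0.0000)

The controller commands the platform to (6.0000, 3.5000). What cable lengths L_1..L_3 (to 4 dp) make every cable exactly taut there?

L_1 = √((8.0000−6.0000)² + (3.0000−3.5000)²) = 2.0616
L_2 = √((0.0000−6.0000)² + (3.0000−3.5000)²) = 6.0208
L_3 = √((4.0000−6.0000)² + (0.0000−3.5000)²) = 4.0311

(2.0616, 6.0208, 4.0311)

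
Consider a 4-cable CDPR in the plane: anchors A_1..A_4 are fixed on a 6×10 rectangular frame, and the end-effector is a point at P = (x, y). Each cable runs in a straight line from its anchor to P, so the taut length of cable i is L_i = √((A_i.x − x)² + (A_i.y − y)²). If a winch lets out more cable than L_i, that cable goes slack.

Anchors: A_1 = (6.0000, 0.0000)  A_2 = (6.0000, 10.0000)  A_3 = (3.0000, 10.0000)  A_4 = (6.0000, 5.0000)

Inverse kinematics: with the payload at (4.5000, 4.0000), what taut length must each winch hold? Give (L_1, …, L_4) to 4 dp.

(4.2720, 6.1847, 6.1847, 1.8028)

L_1: Δ = A_1−P = (1.5000, -4.0000) → ‖Δ‖ = √18.2500 = 4.2720
L_2: Δ = A_2−P = (1.5000, 6.0000) → ‖Δ‖ = √38.2500 = 6.1847
L_3: Δ = A_3−P = (-1.5000, 6.0000) → ‖Δ‖ = √38.2500 = 6.1847
L_4: Δ = A_4−P = (1.5000, 1.0000) → ‖Δ‖ = √3.2500 = 1.8028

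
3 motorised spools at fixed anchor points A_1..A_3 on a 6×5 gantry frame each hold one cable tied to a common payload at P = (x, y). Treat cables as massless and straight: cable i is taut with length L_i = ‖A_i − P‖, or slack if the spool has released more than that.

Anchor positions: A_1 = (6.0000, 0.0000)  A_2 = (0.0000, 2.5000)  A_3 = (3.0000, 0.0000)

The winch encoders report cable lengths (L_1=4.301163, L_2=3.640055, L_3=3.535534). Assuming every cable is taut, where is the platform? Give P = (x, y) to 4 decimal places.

(3.5000, 3.5000)

circle eqns → linear via eq_j − eq_1; set q_j = A_j·A_j − L_j²
q_1 = 36.0000+0.0000−18.5000 = 17.5000
12.0000·x − 5.0000·y = q_1−q_2 = 24.5000
6.0000·x + 0.0000·y = q_1−q_3 = 21.0000
solve first two rows → x=3.5000, y=3.5000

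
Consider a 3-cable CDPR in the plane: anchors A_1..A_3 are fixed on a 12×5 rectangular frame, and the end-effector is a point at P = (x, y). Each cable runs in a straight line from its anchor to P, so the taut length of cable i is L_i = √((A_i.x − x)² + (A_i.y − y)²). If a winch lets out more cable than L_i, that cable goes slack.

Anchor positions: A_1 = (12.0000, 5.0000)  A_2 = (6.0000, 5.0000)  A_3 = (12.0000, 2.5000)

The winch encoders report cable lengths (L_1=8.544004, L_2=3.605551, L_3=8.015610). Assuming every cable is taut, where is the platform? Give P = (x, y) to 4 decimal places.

each cable: (A_i−P)·(A_i−P) = L_i²; let c_i = ‖A_i‖²−L_i²
c_1 = 144.0000+25.0000−73.0000 = 96.0000
row 1: 12.0000x + 0.0000y = 48.0000  (c_2=48.0000)
row 2: 0.0000x + 5.0000y = 10.0000  (c_3=86.0000)
Cramer on rows 1–2 → x = 4.0000, y = 2.0000

(4.0000, 2.0000)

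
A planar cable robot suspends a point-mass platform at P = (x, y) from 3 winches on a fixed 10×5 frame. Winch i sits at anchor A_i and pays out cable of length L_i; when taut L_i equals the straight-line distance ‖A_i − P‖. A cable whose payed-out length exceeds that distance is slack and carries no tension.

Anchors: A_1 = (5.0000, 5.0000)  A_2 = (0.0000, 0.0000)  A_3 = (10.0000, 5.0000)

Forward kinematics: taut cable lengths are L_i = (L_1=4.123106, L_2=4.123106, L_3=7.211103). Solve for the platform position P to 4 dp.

circle eqns → linear via eq_j − eq_1; set k_j = A_j·A_j − L_j²
k_1 = 25.0000+25.0000−17.0000 = 33.0000
10.0000·x + 10.0000·y = k_1−k_2 = 50.0000
-10.0000·x + 0.0000·y = k_1−k_3 = -40.0000
solve first two rows → x=4.0000, y=1.0000

(4.0000, 1.0000)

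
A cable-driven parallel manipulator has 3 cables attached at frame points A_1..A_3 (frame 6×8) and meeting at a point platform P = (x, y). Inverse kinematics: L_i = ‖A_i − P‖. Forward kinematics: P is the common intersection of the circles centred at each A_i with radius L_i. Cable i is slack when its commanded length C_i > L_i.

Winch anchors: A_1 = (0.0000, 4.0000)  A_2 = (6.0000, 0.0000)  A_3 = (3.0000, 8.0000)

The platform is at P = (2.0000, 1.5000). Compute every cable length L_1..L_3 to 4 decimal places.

(3.2016, 4.2720, 6.5765)

L_1: Δ = A_1−P = (-2.0000, 2.5000) → ‖Δ‖ = √10.2500 = 3.2016
L_2: Δ = A_2−P = (4.0000, -1.5000) → ‖Δ‖ = √18.2500 = 4.2720
L_3: Δ = A_3−P = (1.0000, 6.5000) → ‖Δ‖ = √43.2500 = 6.5765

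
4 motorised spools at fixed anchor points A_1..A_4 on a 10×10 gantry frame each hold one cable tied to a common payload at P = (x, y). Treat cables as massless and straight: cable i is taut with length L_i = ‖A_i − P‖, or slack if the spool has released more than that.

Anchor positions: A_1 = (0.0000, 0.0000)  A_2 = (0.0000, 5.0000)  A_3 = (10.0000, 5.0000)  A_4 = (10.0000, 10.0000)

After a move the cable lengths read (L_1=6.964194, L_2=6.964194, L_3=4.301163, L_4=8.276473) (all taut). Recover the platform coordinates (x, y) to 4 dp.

each cable: (A_i−P)·(A_i−P) = L_i²; let q_i = ‖A_i‖²−L_i²
q_1 = 0.0000+0.0000−48.5000 = -48.5000
row 1: 0.0000x − 10.0000y = -25.0000  (q_2=-23.5000)
row 2: -20.0000x − 10.0000y = -155.0000  (q_3=106.5000)
row 3: -20.0000x − 20.0000y = -180.0000  (q_4=131.5000)
Cramer on rows 1–2 → x = 6.5000, y = 2.5000
check cable 4: ‖A_4−P‖² = 68.5000 ≈ L_4² = 68.5000 ✓

(6.5000, 2.5000)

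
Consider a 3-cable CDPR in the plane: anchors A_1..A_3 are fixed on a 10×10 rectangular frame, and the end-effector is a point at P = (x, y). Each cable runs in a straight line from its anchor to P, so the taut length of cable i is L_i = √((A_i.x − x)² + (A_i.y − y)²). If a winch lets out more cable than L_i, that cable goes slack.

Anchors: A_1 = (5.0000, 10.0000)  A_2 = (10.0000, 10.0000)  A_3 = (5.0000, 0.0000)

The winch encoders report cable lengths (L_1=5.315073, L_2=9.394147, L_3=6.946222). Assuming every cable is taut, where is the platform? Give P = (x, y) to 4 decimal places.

(1.5000, 6.0000)

expand ‖A_i−P‖²=L_i² and subtract eq 1 (c_i ≔ ‖A_i‖²−L_i²)
c_1 = 25.0000+100.0000−28.2500 = 96.7500
eq1−eq2 → [-10.0000  0.0000]·P = -15.0000
eq1−eq3 → [0.0000  20.0000]·P = 120.0000
2×2 solve → P = (1.5000, 6.0000)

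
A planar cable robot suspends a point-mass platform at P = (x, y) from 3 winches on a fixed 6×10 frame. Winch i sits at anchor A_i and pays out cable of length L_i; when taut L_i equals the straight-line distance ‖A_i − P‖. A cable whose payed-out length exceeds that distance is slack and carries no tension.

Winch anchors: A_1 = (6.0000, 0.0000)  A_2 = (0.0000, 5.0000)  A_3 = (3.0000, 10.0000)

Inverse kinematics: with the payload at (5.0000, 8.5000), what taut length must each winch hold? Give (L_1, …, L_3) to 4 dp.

(8.5586, 6.1033, 2.5000)

L_1 = √((6.0000−5.0000)² + (0.0000−8.5000)²) = 8.5586
L_2 = √((0.0000−5.0000)² + (5.0000−8.5000)²) = 6.1033
L_3 = √((3.0000−5.0000)² + (10.0000−8.5000)²) = 2.5000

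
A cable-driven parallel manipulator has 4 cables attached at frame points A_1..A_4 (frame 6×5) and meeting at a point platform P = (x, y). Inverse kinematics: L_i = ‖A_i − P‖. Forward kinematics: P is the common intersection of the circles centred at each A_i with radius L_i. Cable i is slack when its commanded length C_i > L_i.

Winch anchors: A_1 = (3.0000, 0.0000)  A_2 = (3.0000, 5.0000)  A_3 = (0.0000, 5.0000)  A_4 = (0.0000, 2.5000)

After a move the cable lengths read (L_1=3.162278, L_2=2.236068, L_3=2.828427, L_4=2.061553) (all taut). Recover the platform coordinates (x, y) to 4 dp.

(2.0000, 3.0000)

circle eqns → linear via eq_j − eq_1; set k_j = A_j·A_j − L_j²
k_1 = 9.0000+0.0000−10.0000 = -1.0000
0.0000·x − 10.0000·y = k_1−k_2 = -30.0000
6.0000·x − 10.0000·y = k_1−k_3 = -18.0000
6.0000·x − 5.0000·y = k_1−k_4 = -3.0000
solve first two rows → x=2.0000, y=3.0000
check cable 4: ‖A_4−P‖² = 4.2500 ≈ L_4² = 4.2500 ✓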